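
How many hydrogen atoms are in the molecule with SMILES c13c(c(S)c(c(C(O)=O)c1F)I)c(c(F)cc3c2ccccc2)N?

10

Hydrogens are implicit in SMILES; fill each atom to its normal valence:
  10 × C (aromatic): no H
  6 × C (aromatic): 1 H each → 6
  2 × F: no H
  1 × C: no H
  1 × I: no H
  1 × N: 2 H
  1 × O: 1 H
  1 × O: no H
  1 × S: 1 H
  Total hydrogens = 10.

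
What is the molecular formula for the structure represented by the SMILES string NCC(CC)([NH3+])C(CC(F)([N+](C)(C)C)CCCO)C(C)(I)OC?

Heavy atoms from the SMILES: 16 C, 1 F, 1 I, 3 N, 2 O.
Implicit hydrogens by atom environment:
  6 × C: 3 H each → 18
  6 × C: 2 H each → 12
  3 × C: no H
  1 × C: 1 H
  1 × F: no H
  1 × I: no H
  1 × N (charge +1): 3 H
  1 × N: 2 H
  1 × N (charge +1): no H
  1 × O: 1 H
  1 × O: no H
  Total hydrogens = 37.
Net charge +2.
Molecular formula: [C16H37FIN3O2]2+

[C16H37FIN3O2]2+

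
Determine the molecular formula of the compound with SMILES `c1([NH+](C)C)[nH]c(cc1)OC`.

C7H13N2O+

Heavy atoms from the SMILES: 7 C, 2 N, 1 O.
Implicit hydrogens by atom environment:
  3 × C: 3 H each → 9
  2 × C (aromatic): 1 H each → 2
  2 × C (aromatic): no H
  1 × N (aromatic): 1 H
  1 × N (charge +1): 1 H
  1 × O: no H
  Total hydrogens = 13.
Net charge +1.
Molecular formula: C7H13N2O+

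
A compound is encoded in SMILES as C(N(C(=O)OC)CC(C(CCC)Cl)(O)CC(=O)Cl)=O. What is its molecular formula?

C11H17Cl2NO5

Heavy atoms from the SMILES: 11 C, 2 Cl, 1 N, 5 O.
Implicit hydrogens by atom environment:
  4 × C: 2 H each → 8
  4 × O: no H
  3 × C: no H
  2 × C: 3 H each → 6
  2 × C: 1 H each → 2
  2 × Cl: no H
  1 × N: no H
  1 × O: 1 H
  Total hydrogens = 17.
Molecular formula: C11H17Cl2NO5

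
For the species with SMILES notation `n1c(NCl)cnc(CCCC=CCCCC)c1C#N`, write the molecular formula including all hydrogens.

Heavy atoms from the SMILES: 14 C, 1 Cl, 4 N.
Implicit hydrogens by atom environment:
  6 × C: 2 H each → 12
  3 × C (aromatic): no H
  2 × C: 1 H each → 2
  2 × N (aromatic): no H
  1 × C: 3 H
  1 × C (aromatic): 1 H
  1 × C: no H
  1 × Cl: no H
  1 × N: 1 H
  1 × N: no H
  Total hydrogens = 19.
Molecular formula: C14H19ClN4

C14H19ClN4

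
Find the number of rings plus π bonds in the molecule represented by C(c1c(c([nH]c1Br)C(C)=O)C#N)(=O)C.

Molecular formula from the SMILES: C9H7BrN2O2.
DoU = (2C + 2 + N − H − X)/2 = (2·9 + 2 + 2 − 7 − 1)/2 = 14/2 = 7.
(Structurally: 1 ring(s) + 6 π bond(s) = 7.)

7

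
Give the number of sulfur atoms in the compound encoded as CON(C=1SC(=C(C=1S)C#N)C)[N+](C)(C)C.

2

The symbol for sulfur appears 2 times in the SMILES.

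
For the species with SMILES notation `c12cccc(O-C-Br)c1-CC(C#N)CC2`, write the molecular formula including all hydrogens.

C12H12BrNO

Heavy atoms from the SMILES: 1 Br, 12 C, 1 N, 1 O.
Implicit hydrogens by atom environment:
  4 × C: 2 H each → 8
  3 × C (aromatic): 1 H each → 3
  3 × C (aromatic): no H
  1 × Br: no H
  1 × C: 1 H
  1 × C: no H
  1 × N: no H
  1 × O: no H
  Total hydrogens = 12.
Molecular formula: C12H12BrNO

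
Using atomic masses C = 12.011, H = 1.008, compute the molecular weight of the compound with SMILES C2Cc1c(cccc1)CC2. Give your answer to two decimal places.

Molecular formula: C10H12.
M = 10×12.011 + 12×1.008 = 132.21 g/mol.

132.21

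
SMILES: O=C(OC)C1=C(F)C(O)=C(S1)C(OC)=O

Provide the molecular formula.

Heavy atoms from the SMILES: 8 C, 1 F, 5 O, 1 S.
Implicit hydrogens by atom environment:
  4 × C (aromatic): no H
  4 × O: no H
  2 × C: 3 H each → 6
  2 × C: no H
  1 × F: no H
  1 × O: 1 H
  1 × S (aromatic): no H
  Total hydrogens = 7.
Molecular formula: C8H7FO5S

C8H7FO5S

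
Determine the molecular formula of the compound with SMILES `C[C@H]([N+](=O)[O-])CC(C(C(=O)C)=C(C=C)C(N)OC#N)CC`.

Heavy atoms from the SMILES: 14 C, 3 N, 4 O.
Implicit hydrogens by atom environment:
  4 × C: 1 H each → 4
  4 × C: no H
  3 × C: 3 H each → 9
  3 × C: 2 H each → 6
  3 × O: no H
  1 × N: 2 H
  1 × N (charge +1): no H
  1 × N: no H
  1 × O (charge -1): no H
  Total hydrogens = 21.
Molecular formula: C14H21N3O4

C14H21N3O4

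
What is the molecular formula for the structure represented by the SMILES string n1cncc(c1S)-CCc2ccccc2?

Heavy atoms from the SMILES: 12 C, 2 N, 1 S.
Implicit hydrogens by atom environment:
  7 × C (aromatic): 1 H each → 7
  3 × C (aromatic): no H
  2 × C: 2 H each → 4
  2 × N (aromatic): no H
  1 × S: 1 H
  Total hydrogens = 12.
Molecular formula: C12H12N2S

C12H12N2S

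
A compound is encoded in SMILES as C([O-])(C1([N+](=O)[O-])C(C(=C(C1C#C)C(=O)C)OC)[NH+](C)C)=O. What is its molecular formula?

C13H16N2O6

Heavy atoms from the SMILES: 13 C, 2 N, 6 O.
Implicit hydrogens by atom environment:
  6 × C: no H
  4 × C: 3 H each → 12
  4 × O: no H
  3 × C: 1 H each → 3
  2 × O (charge -1): no H
  1 × N (charge +1): 1 H
  1 × N (charge +1): no H
  Total hydrogens = 16.
Molecular formula: C13H16N2O6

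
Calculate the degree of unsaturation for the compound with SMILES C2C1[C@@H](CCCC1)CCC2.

Molecular formula from the SMILES: C10H18.
DoU = (2C + 2 + N − H − X)/2 = (2·10 + 2 + 0 − 18 − 0)/2 = 4/2 = 2.
(Structurally: 2 ring(s) + 0 π bond(s) = 2.)

2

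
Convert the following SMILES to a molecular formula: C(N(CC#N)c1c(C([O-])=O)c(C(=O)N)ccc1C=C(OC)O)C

C15H16N3O5-

Heavy atoms from the SMILES: 15 C, 3 N, 5 O.
Implicit hydrogens by atom environment:
  4 × C (aromatic): no H
  4 × C: no H
  3 × O: no H
  2 × C: 3 H each → 6
  2 × C: 2 H each → 4
  2 × C (aromatic): 1 H each → 2
  2 × N: no H
  1 × C: 1 H
  1 × N: 2 H
  1 × O: 1 H
  1 × O (charge -1): no H
  Total hydrogens = 16.
Net charge -1.
Molecular formula: C15H16N3O5-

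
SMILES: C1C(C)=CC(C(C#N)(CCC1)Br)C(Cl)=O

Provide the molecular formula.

Heavy atoms from the SMILES: 1 Br, 11 C, 1 Cl, 1 N, 1 O.
Implicit hydrogens by atom environment:
  4 × C: 2 H each → 8
  4 × C: no H
  2 × C: 1 H each → 2
  1 × Br: no H
  1 × C: 3 H
  1 × Cl: no H
  1 × N: no H
  1 × O: no H
  Total hydrogens = 13.
Molecular formula: C11H13BrClNO

C11H13BrClNO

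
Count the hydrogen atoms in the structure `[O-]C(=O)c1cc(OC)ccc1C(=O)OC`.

Hydrogens are implicit in SMILES; fill each atom to its normal valence:
  4 × O: no H
  3 × C (aromatic): 1 H each → 3
  3 × C (aromatic): no H
  2 × C: 3 H each → 6
  2 × C: no H
  1 × O (charge -1): no H
  Total hydrogens = 9.

9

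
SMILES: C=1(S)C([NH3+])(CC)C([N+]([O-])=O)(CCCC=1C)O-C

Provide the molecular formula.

Heavy atoms from the SMILES: 11 C, 2 N, 3 O, 1 S.
Implicit hydrogens by atom environment:
  4 × C: 2 H each → 8
  4 × C: no H
  3 × C: 3 H each → 9
  2 × O: no H
  1 × N (charge +1): 3 H
  1 × N (charge +1): no H
  1 × O (charge -1): no H
  1 × S: 1 H
  Total hydrogens = 21.
Net charge +1.
Molecular formula: C11H21N2O3S+

C11H21N2O3S+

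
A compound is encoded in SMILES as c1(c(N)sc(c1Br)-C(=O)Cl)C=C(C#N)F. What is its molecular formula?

C8H3BrClFN2OS

Heavy atoms from the SMILES: 1 Br, 8 C, 1 Cl, 1 F, 2 N, 1 O, 1 S.
Implicit hydrogens by atom environment:
  4 × C (aromatic): no H
  3 × C: no H
  1 × Br: no H
  1 × C: 1 H
  1 × Cl: no H
  1 × F: no H
  1 × N: 2 H
  1 × N: no H
  1 × O: no H
  1 × S (aromatic): no H
  Total hydrogens = 3.
Molecular formula: C8H3BrClFN2OS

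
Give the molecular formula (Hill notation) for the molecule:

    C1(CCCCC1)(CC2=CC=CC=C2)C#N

C14H17N

Heavy atoms from the SMILES: 14 C, 1 N.
Implicit hydrogens by atom environment:
  6 × C: 2 H each → 12
  5 × C (aromatic): 1 H each → 5
  2 × C: no H
  1 × C (aromatic): no H
  1 × N: no H
  Total hydrogens = 17.
Molecular formula: C14H17N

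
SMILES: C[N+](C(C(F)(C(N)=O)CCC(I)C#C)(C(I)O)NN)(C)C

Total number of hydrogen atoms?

22

Hydrogens are implicit in SMILES; fill each atom to its normal valence:
  4 × C: no H
  3 × C: 3 H each → 9
  3 × C: 1 H each → 3
  2 × C: 2 H each → 4
  2 × I: no H
  2 × N: 2 H each → 4
  1 × F: no H
  1 × N: 1 H
  1 × N (charge +1): no H
  1 × O: 1 H
  1 × O: no H
  Total hydrogens = 22.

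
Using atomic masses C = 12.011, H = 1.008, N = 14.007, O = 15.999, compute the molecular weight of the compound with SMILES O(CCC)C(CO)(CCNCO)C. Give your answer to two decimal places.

191.27

Molecular formula: C9H21NO3.
M = 9×12.011 + 21×1.008 + 1×14.007 + 3×15.999 = 191.27 g/mol.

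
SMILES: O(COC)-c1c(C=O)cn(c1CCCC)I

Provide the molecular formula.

C11H16INO3

Heavy atoms from the SMILES: 11 C, 1 I, 1 N, 3 O.
Implicit hydrogens by atom environment:
  4 × C: 2 H each → 8
  3 × C (aromatic): no H
  3 × O: no H
  2 × C: 3 H each → 6
  1 × C (aromatic): 1 H
  1 × C: 1 H
  1 × I: no H
  1 × N (aromatic): no H
  Total hydrogens = 16.
Molecular formula: C11H16INO3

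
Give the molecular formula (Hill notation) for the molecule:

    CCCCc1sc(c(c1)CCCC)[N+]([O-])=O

C12H19NO2S

Heavy atoms from the SMILES: 12 C, 1 N, 2 O, 1 S.
Implicit hydrogens by atom environment:
  6 × C: 2 H each → 12
  3 × C (aromatic): no H
  2 × C: 3 H each → 6
  1 × C (aromatic): 1 H
  1 × N (charge +1): no H
  1 × O: no H
  1 × O (charge -1): no H
  1 × S (aromatic): no H
  Total hydrogens = 19.
Molecular formula: C12H19NO2S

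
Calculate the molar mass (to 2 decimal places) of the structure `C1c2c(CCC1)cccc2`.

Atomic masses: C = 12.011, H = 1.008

Molecular formula: C10H12.
M = 10×12.011 + 12×1.008 = 132.21 g/mol.

132.21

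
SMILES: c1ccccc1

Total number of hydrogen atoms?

Hydrogens are implicit in SMILES; fill each atom to its normal valence:
  6 × C (aromatic): 1 H each → 6
  Total hydrogens = 6.

6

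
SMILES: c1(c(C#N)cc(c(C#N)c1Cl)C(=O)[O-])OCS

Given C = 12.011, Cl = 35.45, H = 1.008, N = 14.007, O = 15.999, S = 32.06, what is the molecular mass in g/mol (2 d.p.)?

267.66

Molecular formula: C10H4ClN2O3S-.
M = 10×12.011 + 1×35.45 + 4×1.008 + 2×14.007 + 3×15.999 + 1×32.06 = 267.66 g/mol.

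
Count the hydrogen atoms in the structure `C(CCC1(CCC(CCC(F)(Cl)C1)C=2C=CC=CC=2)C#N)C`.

Hydrogens are implicit in SMILES; fill each atom to its normal valence:
  8 × C: 2 H each → 16
  5 × C (aromatic): 1 H each → 5
  3 × C: no H
  1 × C: 3 H
  1 × C: 1 H
  1 × C (aromatic): no H
  1 × Cl: no H
  1 × F: no H
  1 × N: no H
  Total hydrogens = 25.

25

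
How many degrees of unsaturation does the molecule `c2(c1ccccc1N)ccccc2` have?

Molecular formula from the SMILES: C12H11N.
DoU = (2C + 2 + N − H − X)/2 = (2·12 + 2 + 1 − 11 − 0)/2 = 16/2 = 8.
(Structurally: 2 ring(s) + 6 π bond(s) = 8.)

8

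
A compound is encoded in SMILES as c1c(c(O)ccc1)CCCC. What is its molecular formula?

C10H14O

Heavy atoms from the SMILES: 10 C, 1 O.
Implicit hydrogens by atom environment:
  4 × C (aromatic): 1 H each → 4
  3 × C: 2 H each → 6
  2 × C (aromatic): no H
  1 × C: 3 H
  1 × O: 1 H
  Total hydrogens = 14.
Molecular formula: C10H14O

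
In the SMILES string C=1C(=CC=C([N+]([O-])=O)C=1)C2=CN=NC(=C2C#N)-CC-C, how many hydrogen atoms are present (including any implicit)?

12

Hydrogens are implicit in SMILES; fill each atom to its normal valence:
  5 × C (aromatic): 1 H each → 5
  5 × C (aromatic): no H
  2 × C: 2 H each → 4
  2 × N (aromatic): no H
  1 × C: 3 H
  1 × C: no H
  1 × N: no H
  1 × N (charge +1): no H
  1 × O: no H
  1 × O (charge -1): no H
  Total hydrogens = 12.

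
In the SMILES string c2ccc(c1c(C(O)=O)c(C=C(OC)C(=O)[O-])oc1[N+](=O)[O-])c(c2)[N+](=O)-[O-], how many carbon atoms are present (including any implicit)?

15

The symbol for carbon appears 15 times in the SMILES. Lowercase c denotes aromatic carbon and counts toward C.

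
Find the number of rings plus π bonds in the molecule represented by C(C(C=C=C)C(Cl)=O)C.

Molecular formula from the SMILES: C7H9ClO.
DoU = (2C + 2 + N − H − X)/2 = (2·7 + 2 + 0 − 9 − 1)/2 = 6/2 = 3.
(Structurally: 0 ring(s) + 3 π bond(s) = 3.)

3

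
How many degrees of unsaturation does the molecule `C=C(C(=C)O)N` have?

Molecular formula from the SMILES: C4H7NO.
DoU = (2C + 2 + N − H − X)/2 = (2·4 + 2 + 1 − 7 − 0)/2 = 4/2 = 2.
(Structurally: 0 ring(s) + 2 π bond(s) = 2.)

2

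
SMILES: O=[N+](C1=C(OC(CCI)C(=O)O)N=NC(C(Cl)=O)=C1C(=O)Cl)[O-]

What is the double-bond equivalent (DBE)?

8

Molecular formula from the SMILES: C10H6Cl2IN3O7.
DoU = (2C + 2 + N − H − X)/2 = (2·10 + 2 + 3 − 6 − 3)/2 = 16/2 = 8.
(Structurally: 1 ring(s) + 7 π bond(s) = 8.)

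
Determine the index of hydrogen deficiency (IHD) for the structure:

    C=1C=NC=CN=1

4

Molecular formula from the SMILES: C4H4N2.
DoU = (2C + 2 + N − H − X)/2 = (2·4 + 2 + 2 − 4 − 0)/2 = 8/2 = 4.
(Structurally: 1 ring(s) + 3 π bond(s) = 4.)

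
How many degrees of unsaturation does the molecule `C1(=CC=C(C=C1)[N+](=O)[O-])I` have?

5

Molecular formula from the SMILES: C6H4INO2.
DoU = (2C + 2 + N − H − X)/2 = (2·6 + 2 + 1 − 4 − 1)/2 = 10/2 = 5.
(Structurally: 1 ring(s) + 4 π bond(s) = 5.)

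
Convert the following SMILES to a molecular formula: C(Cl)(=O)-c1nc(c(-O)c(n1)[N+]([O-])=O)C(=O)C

C7H4ClN3O5

Heavy atoms from the SMILES: 7 C, 1 Cl, 3 N, 5 O.
Implicit hydrogens by atom environment:
  4 × C (aromatic): no H
  3 × O: no H
  2 × C: no H
  2 × N (aromatic): no H
  1 × C: 3 H
  1 × Cl: no H
  1 × N (charge +1): no H
  1 × O: 1 H
  1 × O (charge -1): no H
  Total hydrogens = 4.
Molecular formula: C7H4ClN3O5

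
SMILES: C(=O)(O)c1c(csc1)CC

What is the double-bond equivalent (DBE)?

Molecular formula from the SMILES: C7H8O2S.
DoU = (2C + 2 + N − H − X)/2 = (2·7 + 2 + 0 − 8 − 0)/2 = 8/2 = 4.
(Structurally: 1 ring(s) + 3 π bond(s) = 4.)

4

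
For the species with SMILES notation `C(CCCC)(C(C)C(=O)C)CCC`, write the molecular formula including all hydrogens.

C12H24O

Heavy atoms from the SMILES: 12 C, 1 O.
Implicit hydrogens by atom environment:
  5 × C: 2 H each → 10
  4 × C: 3 H each → 12
  2 × C: 1 H each → 2
  1 × C: no H
  1 × O: no H
  Total hydrogens = 24.
Molecular formula: C12H24O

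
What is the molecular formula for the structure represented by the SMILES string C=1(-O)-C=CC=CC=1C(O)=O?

C7H6O3

Heavy atoms from the SMILES: 7 C, 3 O.
Implicit hydrogens by atom environment:
  4 × C (aromatic): 1 H each → 4
  2 × C (aromatic): no H
  2 × O: 1 H each → 2
  1 × C: no H
  1 × O: no H
  Total hydrogens = 6.
Molecular formula: C7H6O3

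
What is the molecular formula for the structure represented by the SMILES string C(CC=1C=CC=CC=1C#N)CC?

C11H13N

Heavy atoms from the SMILES: 11 C, 1 N.
Implicit hydrogens by atom environment:
  4 × C (aromatic): 1 H each → 4
  3 × C: 2 H each → 6
  2 × C (aromatic): no H
  1 × C: 3 H
  1 × C: no H
  1 × N: no H
  Total hydrogens = 13.
Molecular formula: C11H13N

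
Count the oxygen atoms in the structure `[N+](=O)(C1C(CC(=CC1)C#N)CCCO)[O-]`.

3

The symbol for oxygen appears 3 times in the SMILES.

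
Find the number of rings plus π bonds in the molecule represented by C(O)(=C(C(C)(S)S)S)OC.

1

Molecular formula from the SMILES: C5H10O2S3.
DoU = (2C + 2 + N − H − X)/2 = (2·5 + 2 + 0 − 10 − 0)/2 = 2/2 = 1.
(Structurally: 0 ring(s) + 1 π bond(s) = 1.)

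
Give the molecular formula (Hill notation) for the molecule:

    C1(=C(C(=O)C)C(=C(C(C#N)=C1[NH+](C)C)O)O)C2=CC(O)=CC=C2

C17H17N2O4+

Heavy atoms from the SMILES: 17 C, 2 N, 4 O.
Implicit hydrogens by atom environment:
  8 × C (aromatic): no H
  4 × C (aromatic): 1 H each → 4
  3 × C: 3 H each → 9
  3 × O: 1 H each → 3
  2 × C: no H
  1 × N (charge +1): 1 H
  1 × N: no H
  1 × O: no H
  Total hydrogens = 17.
Net charge +1.
Molecular formula: C17H17N2O4+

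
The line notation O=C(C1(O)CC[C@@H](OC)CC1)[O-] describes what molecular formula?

C8H13O4-

Heavy atoms from the SMILES: 8 C, 4 O.
Implicit hydrogens by atom environment:
  4 × C: 2 H each → 8
  2 × C: no H
  2 × O: no H
  1 × C: 3 H
  1 × C: 1 H
  1 × O: 1 H
  1 × O (charge -1): no H
  Total hydrogens = 13.
Net charge -1.
Molecular formula: C8H13O4-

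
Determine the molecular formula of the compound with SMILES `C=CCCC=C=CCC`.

Heavy atoms from the SMILES: 9 C.
Implicit hydrogens by atom environment:
  4 × C: 2 H each → 8
  3 × C: 1 H each → 3
  1 × C: 3 H
  1 × C: no H
  Total hydrogens = 14.
Molecular formula: C9H14

C9H14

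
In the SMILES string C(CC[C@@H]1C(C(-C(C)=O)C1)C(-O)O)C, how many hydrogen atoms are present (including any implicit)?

20

Hydrogens are implicit in SMILES; fill each atom to its normal valence:
  4 × C: 2 H each → 8
  4 × C: 1 H each → 4
  2 × C: 3 H each → 6
  2 × O: 1 H each → 2
  1 × C: no H
  1 × O: no H
  Total hydrogens = 20.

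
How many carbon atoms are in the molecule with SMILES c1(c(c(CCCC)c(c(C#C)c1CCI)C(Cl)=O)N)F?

15

The symbol for carbon appears 15 times in the SMILES. Lowercase c denotes aromatic carbon and counts toward C.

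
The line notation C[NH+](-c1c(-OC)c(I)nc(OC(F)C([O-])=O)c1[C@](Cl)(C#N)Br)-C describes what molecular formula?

Heavy atoms from the SMILES: 1 Br, 12 C, 1 Cl, 1 F, 1 I, 3 N, 4 O.
Implicit hydrogens by atom environment:
  5 × C (aromatic): no H
  3 × C: 3 H each → 9
  3 × C: no H
  3 × O: no H
  1 × Br: no H
  1 × C: 1 H
  1 × Cl: no H
  1 × F: no H
  1 × I: no H
  1 × N (charge +1): 1 H
  1 × N (aromatic): no H
  1 × N: no H
  1 × O (charge -1): no H
  Total hydrogens = 11.
Molecular formula: C12H11BrClFIN3O4

C12H11BrClFIN3O4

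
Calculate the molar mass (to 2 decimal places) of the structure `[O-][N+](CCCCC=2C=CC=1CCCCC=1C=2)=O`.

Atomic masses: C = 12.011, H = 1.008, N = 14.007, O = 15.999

Molecular formula: C14H19NO2.
M = 14×12.011 + 19×1.008 + 1×14.007 + 2×15.999 = 233.31 g/mol.

233.31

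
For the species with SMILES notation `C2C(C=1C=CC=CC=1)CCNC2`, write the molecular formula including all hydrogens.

C11H15N

Heavy atoms from the SMILES: 11 C, 1 N.
Implicit hydrogens by atom environment:
  5 × C (aromatic): 1 H each → 5
  4 × C: 2 H each → 8
  1 × C: 1 H
  1 × C (aromatic): no H
  1 × N: 1 H
  Total hydrogens = 15.
Molecular formula: C11H15N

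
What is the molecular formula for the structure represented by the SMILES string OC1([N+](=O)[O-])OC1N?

Heavy atoms from the SMILES: 2 C, 2 N, 4 O.
Implicit hydrogens by atom environment:
  2 × O: no H
  1 × C: 1 H
  1 × C: no H
  1 × N: 2 H
  1 × N (charge +1): no H
  1 × O: 1 H
  1 × O (charge -1): no H
  Total hydrogens = 4.
Molecular formula: C2H4N2O4

C2H4N2O4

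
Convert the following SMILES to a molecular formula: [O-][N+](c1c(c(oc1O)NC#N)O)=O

Heavy atoms from the SMILES: 5 C, 3 N, 5 O.
Implicit hydrogens by atom environment:
  4 × C (aromatic): no H
  2 × O: 1 H each → 2
  1 × C: no H
  1 × N: 1 H
  1 × N (charge +1): no H
  1 × N: no H
  1 × O (aromatic): no H
  1 × O: no H
  1 × O (charge -1): no H
  Total hydrogens = 3.
Molecular formula: C5H3N3O5

C5H3N3O5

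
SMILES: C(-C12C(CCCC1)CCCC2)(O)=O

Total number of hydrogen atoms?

18

Hydrogens are implicit in SMILES; fill each atom to its normal valence:
  8 × C: 2 H each → 16
  2 × C: no H
  1 × C: 1 H
  1 × O: 1 H
  1 × O: no H
  Total hydrogens = 18.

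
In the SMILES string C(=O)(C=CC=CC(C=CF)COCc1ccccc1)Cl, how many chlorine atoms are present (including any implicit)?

The symbol for chlorine appears 1 time in the SMILES.

1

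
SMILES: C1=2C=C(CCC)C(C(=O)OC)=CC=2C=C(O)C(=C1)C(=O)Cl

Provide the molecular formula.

Heavy atoms from the SMILES: 16 C, 1 Cl, 4 O.
Implicit hydrogens by atom environment:
  6 × C (aromatic): no H
  4 × C (aromatic): 1 H each → 4
  3 × O: no H
  2 × C: 3 H each → 6
  2 × C: 2 H each → 4
  2 × C: no H
  1 × Cl: no H
  1 × O: 1 H
  Total hydrogens = 15.
Molecular formula: C16H15ClO4

C16H15ClO4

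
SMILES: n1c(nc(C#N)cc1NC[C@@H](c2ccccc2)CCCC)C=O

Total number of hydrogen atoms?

20

Hydrogens are implicit in SMILES; fill each atom to its normal valence:
  6 × C (aromatic): 1 H each → 6
  4 × C: 2 H each → 8
  4 × C (aromatic): no H
  2 × C: 1 H each → 2
  2 × N (aromatic): no H
  1 × C: 3 H
  1 × C: no H
  1 × N: 1 H
  1 × N: no H
  1 × O: no H
  Total hydrogens = 20.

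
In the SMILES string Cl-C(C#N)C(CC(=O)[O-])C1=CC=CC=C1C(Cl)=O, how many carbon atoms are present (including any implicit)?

12

The symbol for carbon appears 12 times in the SMILES. (Cl is a single chlorine, not C + l.)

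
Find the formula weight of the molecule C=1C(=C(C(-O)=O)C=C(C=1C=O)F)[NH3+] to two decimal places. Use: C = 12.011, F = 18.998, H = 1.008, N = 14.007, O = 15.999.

Molecular formula: C8H7FNO3+.
M = 8×12.011 + 1×18.998 + 7×1.008 + 1×14.007 + 3×15.999 = 184.15 g/mol.

184.15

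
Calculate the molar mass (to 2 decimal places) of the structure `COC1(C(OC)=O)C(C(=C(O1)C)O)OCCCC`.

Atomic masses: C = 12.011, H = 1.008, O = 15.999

Molecular formula: C12H20O6.
M = 12×12.011 + 20×1.008 + 6×15.999 = 260.29 g/mol.

260.29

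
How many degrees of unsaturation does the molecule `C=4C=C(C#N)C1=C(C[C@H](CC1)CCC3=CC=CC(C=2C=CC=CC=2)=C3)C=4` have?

15

Molecular formula from the SMILES: C25H23N.
DoU = (2C + 2 + N − H − X)/2 = (2·25 + 2 + 1 − 23 − 0)/2 = 30/2 = 15.
(Structurally: 4 ring(s) + 11 π bond(s) = 15.)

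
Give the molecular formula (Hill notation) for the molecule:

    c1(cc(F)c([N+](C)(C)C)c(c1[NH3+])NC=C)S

[C11H18FN3S]2+

Heavy atoms from the SMILES: 11 C, 1 F, 3 N, 1 S.
Implicit hydrogens by atom environment:
  5 × C (aromatic): no H
  3 × C: 3 H each → 9
  1 × C: 2 H
  1 × C (aromatic): 1 H
  1 × C: 1 H
  1 × F: no H
  1 × N (charge +1): 3 H
  1 × N: 1 H
  1 × N (charge +1): no H
  1 × S: 1 H
  Total hydrogens = 18.
Net charge +2.
Molecular formula: [C11H18FN3S]2+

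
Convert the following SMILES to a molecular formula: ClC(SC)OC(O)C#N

Heavy atoms from the SMILES: 4 C, 1 Cl, 1 N, 2 O, 1 S.
Implicit hydrogens by atom environment:
  2 × C: 1 H each → 2
  1 × C: 3 H
  1 × C: no H
  1 × Cl: no H
  1 × N: no H
  1 × O: 1 H
  1 × O: no H
  1 × S: no H
  Total hydrogens = 6.
Molecular formula: C4H6ClNO2S

C4H6ClNO2S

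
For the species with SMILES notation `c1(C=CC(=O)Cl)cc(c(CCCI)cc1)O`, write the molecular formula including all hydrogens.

Heavy atoms from the SMILES: 12 C, 1 Cl, 1 I, 2 O.
Implicit hydrogens by atom environment:
  3 × C: 2 H each → 6
  3 × C (aromatic): 1 H each → 3
  3 × C (aromatic): no H
  2 × C: 1 H each → 2
  1 × C: no H
  1 × Cl: no H
  1 × I: no H
  1 × O: 1 H
  1 × O: no H
  Total hydrogens = 12.
Molecular formula: C12H12ClIO2

C12H12ClIO2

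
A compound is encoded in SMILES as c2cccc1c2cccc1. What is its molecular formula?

Heavy atoms from the SMILES: 10 C.
Implicit hydrogens by atom environment:
  8 × C (aromatic): 1 H each → 8
  2 × C (aromatic): no H
  Total hydrogens = 8.
Molecular formula: C10H8

C10H8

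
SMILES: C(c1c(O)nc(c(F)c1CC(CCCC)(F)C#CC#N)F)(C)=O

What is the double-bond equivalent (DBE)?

Molecular formula from the SMILES: C16H15F3N2O2.
DoU = (2C + 2 + N − H − X)/2 = (2·16 + 2 + 2 − 15 − 3)/2 = 18/2 = 9.
(Structurally: 1 ring(s) + 8 π bond(s) = 9.)

9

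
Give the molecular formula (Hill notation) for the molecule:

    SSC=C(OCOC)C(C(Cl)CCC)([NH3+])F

Heavy atoms from the SMILES: 9 C, 1 Cl, 1 F, 1 N, 2 O, 2 S.
Implicit hydrogens by atom environment:
  3 × C: 2 H each → 6
  2 × C: 3 H each → 6
  2 × C: 1 H each → 2
  2 × C: no H
  2 × O: no H
  1 × Cl: no H
  1 × F: no H
  1 × N (charge +1): 3 H
  1 × S: 1 H
  1 × S: no H
  Total hydrogens = 18.
Net charge +1.
Molecular formula: C9H18ClFNO2S2+

C9H18ClFNO2S2+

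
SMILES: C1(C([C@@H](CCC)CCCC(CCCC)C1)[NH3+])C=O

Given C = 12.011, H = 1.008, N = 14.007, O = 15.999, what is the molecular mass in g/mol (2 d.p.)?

254.44

Molecular formula: C16H32NO+.
M = 16×12.011 + 32×1.008 + 1×14.007 + 1×15.999 = 254.44 g/mol.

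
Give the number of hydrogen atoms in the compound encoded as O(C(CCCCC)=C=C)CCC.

Hydrogens are implicit in SMILES; fill each atom to its normal valence:
  7 × C: 2 H each → 14
  2 × C: 3 H each → 6
  2 × C: no H
  1 × O: no H
  Total hydrogens = 20.

20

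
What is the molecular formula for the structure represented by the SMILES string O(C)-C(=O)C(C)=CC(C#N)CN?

C8H12N2O2

Heavy atoms from the SMILES: 8 C, 2 N, 2 O.
Implicit hydrogens by atom environment:
  3 × C: no H
  2 × C: 3 H each → 6
  2 × C: 1 H each → 2
  2 × O: no H
  1 × C: 2 H
  1 × N: 2 H
  1 × N: no H
  Total hydrogens = 12.
Molecular formula: C8H12N2O2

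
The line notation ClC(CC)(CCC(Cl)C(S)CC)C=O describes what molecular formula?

Heavy atoms from the SMILES: 10 C, 2 Cl, 1 O, 1 S.
Implicit hydrogens by atom environment:
  4 × C: 2 H each → 8
  3 × C: 1 H each → 3
  2 × C: 3 H each → 6
  2 × Cl: no H
  1 × C: no H
  1 × O: no H
  1 × S: 1 H
  Total hydrogens = 18.
Molecular formula: C10H18Cl2OS

C10H18Cl2OS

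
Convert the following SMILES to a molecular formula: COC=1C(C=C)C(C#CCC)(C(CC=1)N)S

C13H19NOS

Heavy atoms from the SMILES: 13 C, 1 N, 1 O, 1 S.
Implicit hydrogens by atom environment:
  4 × C: 1 H each → 4
  4 × C: no H
  3 × C: 2 H each → 6
  2 × C: 3 H each → 6
  1 × N: 2 H
  1 × O: no H
  1 × S: 1 H
  Total hydrogens = 19.
Molecular formula: C13H19NOS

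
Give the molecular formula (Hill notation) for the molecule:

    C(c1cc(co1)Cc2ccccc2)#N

C12H9NO

Heavy atoms from the SMILES: 12 C, 1 N, 1 O.
Implicit hydrogens by atom environment:
  7 × C (aromatic): 1 H each → 7
  3 × C (aromatic): no H
  1 × C: 2 H
  1 × C: no H
  1 × N: no H
  1 × O (aromatic): no H
  Total hydrogens = 9.
Molecular formula: C12H9NO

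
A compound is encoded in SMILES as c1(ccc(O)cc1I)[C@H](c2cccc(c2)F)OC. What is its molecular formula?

C14H12FIO2

Heavy atoms from the SMILES: 14 C, 1 F, 1 I, 2 O.
Implicit hydrogens by atom environment:
  7 × C (aromatic): 1 H each → 7
  5 × C (aromatic): no H
  1 × C: 3 H
  1 × C: 1 H
  1 × F: no H
  1 × I: no H
  1 × O: 1 H
  1 × O: no H
  Total hydrogens = 12.
Molecular formula: C14H12FIO2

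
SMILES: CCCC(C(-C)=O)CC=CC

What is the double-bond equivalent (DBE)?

Molecular formula from the SMILES: C10H18O.
DoU = (2C + 2 + N − H − X)/2 = (2·10 + 2 + 0 − 18 − 0)/2 = 4/2 = 2.
(Structurally: 0 ring(s) + 2 π bond(s) = 2.)

2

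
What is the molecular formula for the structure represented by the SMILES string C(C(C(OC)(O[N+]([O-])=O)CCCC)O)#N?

C8H14N2O5

Heavy atoms from the SMILES: 8 C, 2 N, 5 O.
Implicit hydrogens by atom environment:
  3 × C: 2 H each → 6
  3 × O: no H
  2 × C: 3 H each → 6
  2 × C: no H
  1 × C: 1 H
  1 × N: no H
  1 × N (charge +1): no H
  1 × O: 1 H
  1 × O (charge -1): no H
  Total hydrogens = 14.
Molecular formula: C8H14N2O5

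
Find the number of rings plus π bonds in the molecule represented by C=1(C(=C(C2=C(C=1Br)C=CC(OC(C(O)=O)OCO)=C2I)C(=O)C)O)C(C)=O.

Molecular formula from the SMILES: C17H14BrIO8.
DoU = (2C + 2 + N − H − X)/2 = (2·17 + 2 + 0 − 14 − 2)/2 = 20/2 = 10.
(Structurally: 2 ring(s) + 8 π bond(s) = 10.)

10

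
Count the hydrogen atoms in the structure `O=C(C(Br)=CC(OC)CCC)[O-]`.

Hydrogens are implicit in SMILES; fill each atom to its normal valence:
  2 × C: 3 H each → 6
  2 × C: 2 H each → 4
  2 × C: 1 H each → 2
  2 × C: no H
  2 × O: no H
  1 × Br: no H
  1 × O (charge -1): no H
  Total hydrogens = 12.

12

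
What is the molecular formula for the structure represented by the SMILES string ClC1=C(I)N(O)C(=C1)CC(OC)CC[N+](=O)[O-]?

Heavy atoms from the SMILES: 9 C, 1 Cl, 1 I, 2 N, 4 O.
Implicit hydrogens by atom environment:
  3 × C: 2 H each → 6
  3 × C (aromatic): no H
  2 × O: no H
  1 × C: 3 H
  1 × C (aromatic): 1 H
  1 × C: 1 H
  1 × Cl: no H
  1 × I: no H
  1 × N (aromatic): no H
  1 × N (charge +1): no H
  1 × O: 1 H
  1 × O (charge -1): no H
  Total hydrogens = 12.
Molecular formula: C9H12ClIN2O4

C9H12ClIN2O4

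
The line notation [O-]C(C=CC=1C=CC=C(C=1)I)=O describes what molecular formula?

C9H6IO2-

Heavy atoms from the SMILES: 9 C, 1 I, 2 O.
Implicit hydrogens by atom environment:
  4 × C (aromatic): 1 H each → 4
  2 × C: 1 H each → 2
  2 × C (aromatic): no H
  1 × C: no H
  1 × I: no H
  1 × O: no H
  1 × O (charge -1): no H
  Total hydrogens = 6.
Net charge -1.
Molecular formula: C9H6IO2-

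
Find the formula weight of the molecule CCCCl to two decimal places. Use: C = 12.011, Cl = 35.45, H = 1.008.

78.54

Molecular formula: C3H7Cl.
M = 3×12.011 + 1×35.45 + 7×1.008 = 78.54 g/mol.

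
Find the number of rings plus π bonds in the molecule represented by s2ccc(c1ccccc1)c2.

7

Molecular formula from the SMILES: C10H8S.
DoU = (2C + 2 + N − H − X)/2 = (2·10 + 2 + 0 − 8 − 0)/2 = 14/2 = 7.
(Structurally: 2 ring(s) + 5 π bond(s) = 7.)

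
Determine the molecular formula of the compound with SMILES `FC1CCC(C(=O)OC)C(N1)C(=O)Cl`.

C8H11ClFNO3

Heavy atoms from the SMILES: 8 C, 1 Cl, 1 F, 1 N, 3 O.
Implicit hydrogens by atom environment:
  3 × C: 1 H each → 3
  3 × O: no H
  2 × C: 2 H each → 4
  2 × C: no H
  1 × C: 3 H
  1 × Cl: no H
  1 × F: no H
  1 × N: 1 H
  Total hydrogens = 11.
Molecular formula: C8H11ClFNO3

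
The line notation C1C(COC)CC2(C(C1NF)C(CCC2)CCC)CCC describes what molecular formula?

C18H34FNO

Heavy atoms from the SMILES: 18 C, 1 F, 1 N, 1 O.
Implicit hydrogens by atom environment:
  10 × C: 2 H each → 20
  4 × C: 1 H each → 4
  3 × C: 3 H each → 9
  1 × C: no H
  1 × F: no H
  1 × N: 1 H
  1 × O: no H
  Total hydrogens = 34.
Molecular formula: C18H34FNO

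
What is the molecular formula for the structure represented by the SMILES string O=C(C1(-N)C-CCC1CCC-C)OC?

C11H21NO2

Heavy atoms from the SMILES: 11 C, 1 N, 2 O.
Implicit hydrogens by atom environment:
  6 × C: 2 H each → 12
  2 × C: 3 H each → 6
  2 × C: no H
  2 × O: no H
  1 × C: 1 H
  1 × N: 2 H
  Total hydrogens = 21.
Molecular formula: C11H21NO2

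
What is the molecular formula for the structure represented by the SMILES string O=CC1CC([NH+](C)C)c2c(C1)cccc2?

Heavy atoms from the SMILES: 13 C, 1 N, 1 O.
Implicit hydrogens by atom environment:
  4 × C (aromatic): 1 H each → 4
  3 × C: 1 H each → 3
  2 × C: 3 H each → 6
  2 × C: 2 H each → 4
  2 × C (aromatic): no H
  1 × N (charge +1): 1 H
  1 × O: no H
  Total hydrogens = 18.
Net charge +1.
Molecular formula: C13H18NO+

C13H18NO+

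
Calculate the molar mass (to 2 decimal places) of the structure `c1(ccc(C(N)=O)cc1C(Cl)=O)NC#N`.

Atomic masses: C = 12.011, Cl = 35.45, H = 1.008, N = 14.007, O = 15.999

223.62

Molecular formula: C9H6ClN3O2.
M = 9×12.011 + 1×35.45 + 6×1.008 + 3×14.007 + 2×15.999 = 223.62 g/mol.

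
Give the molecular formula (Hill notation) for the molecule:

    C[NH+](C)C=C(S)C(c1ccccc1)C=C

Heavy atoms from the SMILES: 13 C, 1 N, 1 S.
Implicit hydrogens by atom environment:
  5 × C (aromatic): 1 H each → 5
  3 × C: 1 H each → 3
  2 × C: 3 H each → 6
  1 × C: 2 H
  1 × C: no H
  1 × C (aromatic): no H
  1 × N (charge +1): 1 H
  1 × S: 1 H
  Total hydrogens = 18.
Net charge +1.
Molecular formula: C13H18NS+

C13H18NS+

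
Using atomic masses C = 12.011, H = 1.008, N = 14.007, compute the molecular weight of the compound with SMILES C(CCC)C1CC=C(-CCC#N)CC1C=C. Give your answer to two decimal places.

217.36

Molecular formula: C15H23N.
M = 15×12.011 + 23×1.008 + 1×14.007 = 217.36 g/mol.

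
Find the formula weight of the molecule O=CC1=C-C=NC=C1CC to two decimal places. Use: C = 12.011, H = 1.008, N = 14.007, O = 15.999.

Molecular formula: C8H9NO.
M = 8×12.011 + 9×1.008 + 1×14.007 + 1×15.999 = 135.17 g/mol.

135.17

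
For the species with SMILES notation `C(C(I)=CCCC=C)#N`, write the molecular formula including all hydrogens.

C7H8IN

Heavy atoms from the SMILES: 7 C, 1 I, 1 N.
Implicit hydrogens by atom environment:
  3 × C: 2 H each → 6
  2 × C: 1 H each → 2
  2 × C: no H
  1 × I: no H
  1 × N: no H
  Total hydrogens = 8.
Molecular formula: C7H8IN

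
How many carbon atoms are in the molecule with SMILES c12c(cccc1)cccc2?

The symbol for carbon appears 10 times in the SMILES. Lowercase c denotes aromatic carbon and counts toward C.

10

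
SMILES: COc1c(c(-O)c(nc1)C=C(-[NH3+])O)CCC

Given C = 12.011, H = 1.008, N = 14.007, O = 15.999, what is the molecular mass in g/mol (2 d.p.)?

225.27

Molecular formula: C11H17N2O3+.
M = 11×12.011 + 17×1.008 + 2×14.007 + 3×15.999 = 225.27 g/mol.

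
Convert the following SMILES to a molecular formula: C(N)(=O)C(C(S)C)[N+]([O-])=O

C4H8N2O3S

Heavy atoms from the SMILES: 4 C, 2 N, 3 O, 1 S.
Implicit hydrogens by atom environment:
  2 × C: 1 H each → 2
  2 × O: no H
  1 × C: 3 H
  1 × C: no H
  1 × N: 2 H
  1 × N (charge +1): no H
  1 × O (charge -1): no H
  1 × S: 1 H
  Total hydrogens = 8.
Molecular formula: C4H8N2O3S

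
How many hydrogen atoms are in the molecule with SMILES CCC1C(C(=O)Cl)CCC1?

13

Hydrogens are implicit in SMILES; fill each atom to its normal valence:
  4 × C: 2 H each → 8
  2 × C: 1 H each → 2
  1 × C: 3 H
  1 × C: no H
  1 × Cl: no H
  1 × O: no H
  Total hydrogens = 13.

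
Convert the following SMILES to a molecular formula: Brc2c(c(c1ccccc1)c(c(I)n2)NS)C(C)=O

C13H10BrIN2OS

Heavy atoms from the SMILES: 1 Br, 13 C, 1 I, 2 N, 1 O, 1 S.
Implicit hydrogens by atom environment:
  6 × C (aromatic): no H
  5 × C (aromatic): 1 H each → 5
  1 × Br: no H
  1 × C: 3 H
  1 × C: no H
  1 × I: no H
  1 × N: 1 H
  1 × N (aromatic): no H
  1 × O: no H
  1 × S: 1 H
  Total hydrogens = 10.
Molecular formula: C13H10BrIN2OS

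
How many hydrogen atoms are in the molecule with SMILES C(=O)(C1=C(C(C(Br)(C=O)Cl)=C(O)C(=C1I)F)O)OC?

6

Hydrogens are implicit in SMILES; fill each atom to its normal valence:
  6 × C (aromatic): no H
  3 × O: no H
  2 × C: no H
  2 × O: 1 H each → 2
  1 × Br: no H
  1 × C: 3 H
  1 × C: 1 H
  1 × Cl: no H
  1 × F: no H
  1 × I: no H
  Total hydrogens = 6.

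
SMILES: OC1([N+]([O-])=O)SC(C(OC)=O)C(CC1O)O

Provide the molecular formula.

C7H11NO7S

Heavy atoms from the SMILES: 7 C, 1 N, 7 O, 1 S.
Implicit hydrogens by atom environment:
  3 × C: 1 H each → 3
  3 × O: 1 H each → 3
  3 × O: no H
  2 × C: no H
  1 × C: 3 H
  1 × C: 2 H
  1 × N (charge +1): no H
  1 × O (charge -1): no H
  1 × S: no H
  Total hydrogens = 11.
Molecular formula: C7H11NO7S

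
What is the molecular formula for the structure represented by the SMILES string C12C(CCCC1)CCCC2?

Heavy atoms from the SMILES: 10 C.
Implicit hydrogens by atom environment:
  8 × C: 2 H each → 16
  2 × C: 1 H each → 2
  Total hydrogens = 18.
Molecular formula: C10H18

C10H18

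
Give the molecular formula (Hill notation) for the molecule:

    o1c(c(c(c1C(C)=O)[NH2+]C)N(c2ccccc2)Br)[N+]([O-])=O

Heavy atoms from the SMILES: 1 Br, 13 C, 3 N, 4 O.
Implicit hydrogens by atom environment:
  5 × C (aromatic): 1 H each → 5
  5 × C (aromatic): no H
  2 × C: 3 H each → 6
  2 × O: no H
  1 × Br: no H
  1 × C: no H
  1 × N (charge +1): 2 H
  1 × N (charge +1): no H
  1 × N: no H
  1 × O (aromatic): no H
  1 × O (charge -1): no H
  Total hydrogens = 13.
Net charge +1.
Molecular formula: C13H13BrN3O4+

C13H13BrN3O4+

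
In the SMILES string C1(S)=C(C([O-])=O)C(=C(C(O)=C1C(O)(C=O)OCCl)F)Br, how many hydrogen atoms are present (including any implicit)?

6

Hydrogens are implicit in SMILES; fill each atom to its normal valence:
  6 × C (aromatic): no H
  3 × O: no H
  2 × C: no H
  2 × O: 1 H each → 2
  1 × Br: no H
  1 × C: 2 H
  1 × C: 1 H
  1 × Cl: no H
  1 × F: no H
  1 × O (charge -1): no H
  1 × S: 1 H
  Total hydrogens = 6.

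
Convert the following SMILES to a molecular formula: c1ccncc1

Heavy atoms from the SMILES: 5 C, 1 N.
Implicit hydrogens by atom environment:
  5 × C (aromatic): 1 H each → 5
  1 × N (aromatic): no H
  Total hydrogens = 5.
Molecular formula: C5H5N

C5H5N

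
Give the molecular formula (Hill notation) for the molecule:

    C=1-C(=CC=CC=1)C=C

C8H8

Heavy atoms from the SMILES: 8 C.
Implicit hydrogens by atom environment:
  5 × C (aromatic): 1 H each → 5
  1 × C: 2 H
  1 × C: 1 H
  1 × C (aromatic): no H
  Total hydrogens = 8.
Molecular formula: C8H8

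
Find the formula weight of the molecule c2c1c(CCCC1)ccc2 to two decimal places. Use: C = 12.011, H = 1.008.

132.21

Molecular formula: C10H12.
M = 10×12.011 + 12×1.008 = 132.21 g/mol.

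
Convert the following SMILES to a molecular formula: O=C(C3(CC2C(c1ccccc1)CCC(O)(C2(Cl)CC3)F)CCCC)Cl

Heavy atoms from the SMILES: 21 C, 2 Cl, 1 F, 2 O.
Implicit hydrogens by atom environment:
  8 × C: 2 H each → 16
  5 × C (aromatic): 1 H each → 5
  4 × C: no H
  2 × C: 1 H each → 2
  2 × Cl: no H
  1 × C: 3 H
  1 × C (aromatic): no H
  1 × F: no H
  1 × O: 1 H
  1 × O: no H
  Total hydrogens = 27.
Molecular formula: C21H27Cl2FO2

C21H27Cl2FO2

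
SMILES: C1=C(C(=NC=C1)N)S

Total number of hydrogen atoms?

Hydrogens are implicit in SMILES; fill each atom to its normal valence:
  3 × C (aromatic): 1 H each → 3
  2 × C (aromatic): no H
  1 × N: 2 H
  1 × N (aromatic): no H
  1 × S: 1 H
  Total hydrogens = 6.

6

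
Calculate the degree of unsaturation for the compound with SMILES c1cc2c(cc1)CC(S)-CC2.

5

Molecular formula from the SMILES: C10H12S.
DoU = (2C + 2 + N − H − X)/2 = (2·10 + 2 + 0 − 12 − 0)/2 = 10/2 = 5.
(Structurally: 2 ring(s) + 3 π bond(s) = 5.)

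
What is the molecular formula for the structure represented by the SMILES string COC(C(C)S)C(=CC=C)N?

C8H15NOS

Heavy atoms from the SMILES: 8 C, 1 N, 1 O, 1 S.
Implicit hydrogens by atom environment:
  4 × C: 1 H each → 4
  2 × C: 3 H each → 6
  1 × C: 2 H
  1 × C: no H
  1 × N: 2 H
  1 × O: no H
  1 × S: 1 H
  Total hydrogens = 15.
Molecular formula: C8H15NOS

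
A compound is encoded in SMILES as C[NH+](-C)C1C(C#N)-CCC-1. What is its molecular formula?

C8H15N2+

Heavy atoms from the SMILES: 8 C, 2 N.
Implicit hydrogens by atom environment:
  3 × C: 2 H each → 6
  2 × C: 3 H each → 6
  2 × C: 1 H each → 2
  1 × C: no H
  1 × N (charge +1): 1 H
  1 × N: no H
  Total hydrogens = 15.
Net charge +1.
Molecular formula: C8H15N2+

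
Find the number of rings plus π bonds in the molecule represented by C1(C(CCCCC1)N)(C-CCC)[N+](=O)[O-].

Molecular formula from the SMILES: C11H22N2O2.
DoU = (2C + 2 + N − H − X)/2 = (2·11 + 2 + 2 − 22 − 0)/2 = 4/2 = 2.
(Structurally: 1 ring(s) + 1 π bond(s) = 2.)

2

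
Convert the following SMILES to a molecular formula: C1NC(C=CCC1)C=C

C8H13N

Heavy atoms from the SMILES: 8 C, 1 N.
Implicit hydrogens by atom environment:
  4 × C: 2 H each → 8
  4 × C: 1 H each → 4
  1 × N: 1 H
  Total hydrogens = 13.
Molecular formula: C8H13N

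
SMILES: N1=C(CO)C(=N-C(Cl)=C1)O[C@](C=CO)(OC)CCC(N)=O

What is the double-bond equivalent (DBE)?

6

Molecular formula from the SMILES: C12H16ClN3O5.
DoU = (2C + 2 + N − H − X)/2 = (2·12 + 2 + 3 − 16 − 1)/2 = 12/2 = 6.
(Structurally: 1 ring(s) + 5 π bond(s) = 6.)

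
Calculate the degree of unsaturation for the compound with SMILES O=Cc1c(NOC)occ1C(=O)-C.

Molecular formula from the SMILES: C8H9NO4.
DoU = (2C + 2 + N − H − X)/2 = (2·8 + 2 + 1 − 9 − 0)/2 = 10/2 = 5.
(Structurally: 1 ring(s) + 4 π bond(s) = 5.)

5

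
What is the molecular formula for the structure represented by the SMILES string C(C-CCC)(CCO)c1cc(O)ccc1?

Heavy atoms from the SMILES: 13 C, 2 O.
Implicit hydrogens by atom environment:
  5 × C: 2 H each → 10
  4 × C (aromatic): 1 H each → 4
  2 × C (aromatic): no H
  2 × O: 1 H each → 2
  1 × C: 3 H
  1 × C: 1 H
  Total hydrogens = 20.
Molecular formula: C13H20O2

C13H20O2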